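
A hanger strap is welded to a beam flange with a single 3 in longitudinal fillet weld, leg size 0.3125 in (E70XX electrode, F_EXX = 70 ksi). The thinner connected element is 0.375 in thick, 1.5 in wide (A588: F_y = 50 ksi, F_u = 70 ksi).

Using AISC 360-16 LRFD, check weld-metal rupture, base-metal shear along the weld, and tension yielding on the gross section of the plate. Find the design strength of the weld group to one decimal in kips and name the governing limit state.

Weld metal: throat = 0.707×0.3125 = 0.22094 in, L = 3 in. φR_n = 0.75 × 0.6 × 70 × 0.22094 × 3 = 20.9 kips.
Base metal shear (0.375 in plate): yield φR_n = 1.0×0.6×50×0.375×3 = 33.8 kips; rupture φR_n = 0.75×0.6×70×0.375×3 = 35.4 kips; take 33.8 kips (yield).
Tension yield (gross): A_g = 1.5×0.375 = 0.5625 in². φR_n = 0.90 × 50 × 0.5625 = 25.3 kips.
Governing: min(20.9, 33.8, 25.3) = 20.9 kips → weld metal.

20.9 kips (weld metal governs)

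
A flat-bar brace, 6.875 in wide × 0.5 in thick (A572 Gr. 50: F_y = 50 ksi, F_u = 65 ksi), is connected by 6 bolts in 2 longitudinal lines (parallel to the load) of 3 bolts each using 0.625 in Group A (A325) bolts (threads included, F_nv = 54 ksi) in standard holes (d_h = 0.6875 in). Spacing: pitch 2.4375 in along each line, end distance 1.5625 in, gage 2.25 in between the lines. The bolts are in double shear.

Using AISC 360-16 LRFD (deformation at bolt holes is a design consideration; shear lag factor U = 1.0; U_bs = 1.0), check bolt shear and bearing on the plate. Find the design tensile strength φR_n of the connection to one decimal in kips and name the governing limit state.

Bolt shear: A_b = π(0.625)²/4 = 0.3068 in². φR_n = 0.75 × 54 × 0.3068 × 6 × 2 = 149.1 kips.
Bearing (0.5 in plate, F_u = 65 ksi): end bolts L_c = 1.5625 − 0.6875/2 = 1.21875, R_n = min(1.2×1.21875×0.5×65, 2.4×0.625×0.5×65) = 47.531 kips/bolt; interior L_c = 2.4375 − 0.6875 = 1.75, R_n = 48.75 kips/bolt. φR_n = 0.75 × (2×47.531 + 4×48.75) = 217.5 kips.
Governing: min(149.1, 217.5) = 149.1 kips → bolt shear.

149.1 kips (bolt shear governs)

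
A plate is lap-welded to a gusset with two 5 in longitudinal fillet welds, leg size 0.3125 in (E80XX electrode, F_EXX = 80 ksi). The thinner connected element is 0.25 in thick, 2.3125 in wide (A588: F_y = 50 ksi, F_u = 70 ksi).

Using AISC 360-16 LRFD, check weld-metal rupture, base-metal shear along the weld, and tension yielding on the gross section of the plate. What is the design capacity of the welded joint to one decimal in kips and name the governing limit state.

26.0 kips (gross-section yield governs)

Weld metal: throat = 0.707×0.3125 = 0.22094 in, L = 2×5 = 10 in. φR_n = 0.75 × 0.6 × 80 × 0.22094 × 10 = 79.5 kips.
Base metal shear (0.25 in plate): yield φR_n = 1.0×0.6×50×0.25×10 = 75.0 kips; rupture φR_n = 0.75×0.6×70×0.25×10 = 78.8 kips; take 75.0 kips (yield).
Tension yield (gross): A_g = 2.3125×0.25 = 0.57813 in². φR_n = 0.90 × 50 × 0.57813 = 26.0 kips.
Governing: min(79.5, 75.0, 26.0) = 26.0 kips → gross-section yield.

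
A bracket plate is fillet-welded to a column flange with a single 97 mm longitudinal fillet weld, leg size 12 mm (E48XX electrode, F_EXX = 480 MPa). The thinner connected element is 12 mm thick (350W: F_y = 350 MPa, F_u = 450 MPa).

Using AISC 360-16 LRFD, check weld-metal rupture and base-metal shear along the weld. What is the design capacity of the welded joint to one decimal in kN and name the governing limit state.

Weld metal: throat = 0.707×12 = 8.484 mm, L = 97 mm. φR_n = 0.75 × 0.6 × 480 × 8.484 × 97 = 177.8 kN.
Base metal shear (12 mm plate): yield φR_n = 1.0×0.6×350×12×97 = 244.4 kN; rupture φR_n = 0.75×0.6×450×12×97 = 235.7 kN; take 235.7 kN (rupture).
Governing: min(177.8, 235.7) = 177.8 kN → weld metal.

177.8 kN (weld metal governs)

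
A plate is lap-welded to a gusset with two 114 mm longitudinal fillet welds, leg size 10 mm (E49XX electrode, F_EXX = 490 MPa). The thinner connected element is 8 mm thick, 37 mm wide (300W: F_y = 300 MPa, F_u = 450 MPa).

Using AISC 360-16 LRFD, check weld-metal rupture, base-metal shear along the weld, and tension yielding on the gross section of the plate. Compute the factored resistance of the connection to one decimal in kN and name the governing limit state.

79.9 kN (gross-section yield governs)

Weld metal: throat = 0.707×10 = 7.07 mm, L = 2×114 = 228 mm. φR_n = 0.75 × 0.6 × 490 × 7.07 × 228 = 355.4 kN.
Base metal shear (8 mm plate): yield φR_n = 1.0×0.6×300×8×228 = 328.3 kN; rupture φR_n = 0.75×0.6×450×8×228 = 369.4 kN; take 328.3 kN (yield).
Tension yield (gross): A_g = 37×8 = 296 mm². φR_n = 0.90 × 300 × 296 = 79.9 kN.
Governing: min(355.4, 328.3, 79.9) = 79.9 kN → gross-section yield.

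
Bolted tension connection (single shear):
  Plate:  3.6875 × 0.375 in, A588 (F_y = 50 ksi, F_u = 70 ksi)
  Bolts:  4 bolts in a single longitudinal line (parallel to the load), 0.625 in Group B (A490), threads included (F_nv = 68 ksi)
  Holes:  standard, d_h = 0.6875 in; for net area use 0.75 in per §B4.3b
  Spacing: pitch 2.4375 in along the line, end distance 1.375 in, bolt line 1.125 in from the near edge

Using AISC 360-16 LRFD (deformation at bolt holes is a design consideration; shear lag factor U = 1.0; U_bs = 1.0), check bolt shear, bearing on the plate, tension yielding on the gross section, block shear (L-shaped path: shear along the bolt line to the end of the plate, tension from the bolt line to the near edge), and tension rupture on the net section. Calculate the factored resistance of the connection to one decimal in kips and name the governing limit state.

57.8 kips (net-section rupture governs)

Bolt shear: A_b = π(0.625)²/4 = 0.3068 in². φR_n = 0.75 × 68 × 0.3068 × 4 × 1 = 62.6 kips.
Bearing (0.375 in plate, F_u = 70 ksi): end bolts L_c = 1.375 − 0.6875/2 = 1.03125, R_n = min(1.2×1.03125×0.375×70, 2.4×0.625×0.375×70) = 32.484 kips/bolt; interior L_c = 2.4375 − 0.6875 = 1.75, R_n = 39.375 kips/bolt. φR_n = 0.75 × (1×32.484 + 3×39.375) = 113.0 kips.
Tension yield (gross): A_g = 3.6875×0.375 = 1.3828 in². φR_n = 0.90 × 50 × 1.3828 = 62.2 kips.
Block shear: shear path 1×[1.375+3×2.4375] = 1×8.6875 in, A_gv = 3.2578, A_nv = 1×(8.6875 − 3.5×0.75)×0.375 = 2.2734 in²; tension to near edge: (1.125 − 0.5×0.75)×0.375 = 0.28125 in². R_n = min(0.6×70×2.2734, 0.6×50×3.2578) + 1.0×70×0.28125 = min(95.483, 97.734) + 19.688 = 115.17 kips. φR_n = 0.75 × 115.17 = 86.4 kips.
Tension rupture (net): A_n = (3.6875 − 1×0.75)×0.375 = 1.1016 in² (U = 1.0, A_e = A_n). φR_n = 0.75 × 70 × 1.1016 = 57.8 kips.
Governing: min(62.6, 113.0, 62.2, 86.4, 57.8) = 57.8 kips → net-section rupture.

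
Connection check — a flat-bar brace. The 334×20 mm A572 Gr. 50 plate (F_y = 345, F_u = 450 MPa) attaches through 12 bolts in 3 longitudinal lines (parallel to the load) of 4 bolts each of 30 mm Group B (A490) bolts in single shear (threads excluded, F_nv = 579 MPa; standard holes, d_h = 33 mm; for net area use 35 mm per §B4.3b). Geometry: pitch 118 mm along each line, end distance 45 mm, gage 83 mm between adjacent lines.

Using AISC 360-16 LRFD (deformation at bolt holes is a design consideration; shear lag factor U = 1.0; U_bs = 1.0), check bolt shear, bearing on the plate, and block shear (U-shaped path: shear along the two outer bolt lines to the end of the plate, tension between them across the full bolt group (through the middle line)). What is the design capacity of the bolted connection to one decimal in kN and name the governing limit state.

Bolt shear: A_b = π(30)²/4 = 706.86 mm². φR_n = 0.75 × 579 × 706.86 × 12 × 1 = 3683.4 kN.
Bearing (20 mm plate, F_u = 450 MPa): end bolts L_c = 45 − 33/2 = 28.5, R_n = min(1.2×28.5×20×450, 2.4×30×20×450) = 307.8 kN/bolt; interior L_c = 118 − 33 = 85, R_n = 648 kN/bolt. φR_n = 0.75 × (3×307.8 + 9×648) = 5066.6 kN.
Block shear: shear path 2×[45+3×118] = 2×399 mm, A_gv = 15960, A_nv = 2×(399 − 3.5×35)×20 = 11060 mm²; tension across gage: (166 − 2×35)×20 = 1920 mm². R_n = min(0.6×450×11060, 0.6×345×15960) + 1.0×450×1920 = min(2986.2, 3303.7) + 864 = 3850.2 kN. φR_n = 0.75 × 3850.2 = 2887.7 kN.
Governing: min(3683.4, 5066.6, 2887.7) = 2887.7 kN → block shear.

2887.7 kN (block shear governs)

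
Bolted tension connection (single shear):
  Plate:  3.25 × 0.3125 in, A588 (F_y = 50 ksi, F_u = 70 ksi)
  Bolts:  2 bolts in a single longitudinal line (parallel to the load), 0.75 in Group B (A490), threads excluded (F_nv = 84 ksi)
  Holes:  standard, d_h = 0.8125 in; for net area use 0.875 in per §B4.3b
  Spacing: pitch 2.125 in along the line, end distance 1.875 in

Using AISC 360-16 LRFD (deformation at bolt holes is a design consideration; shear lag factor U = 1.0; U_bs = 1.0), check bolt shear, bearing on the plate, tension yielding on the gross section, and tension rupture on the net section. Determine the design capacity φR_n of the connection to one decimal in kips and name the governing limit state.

39.0 kips (net-section rupture governs)

Bolt shear: A_b = π(0.75)²/4 = 0.44179 in². φR_n = 0.75 × 84 × 0.44179 × 2 × 1 = 55.7 kips.
Bearing (0.3125 in plate, F_u = 70 ksi): end bolts L_c = 1.875 − 0.8125/2 = 1.46875, R_n = min(1.2×1.46875×0.3125×70, 2.4×0.75×0.3125×70) = 38.555 kips/bolt; interior L_c = 2.125 − 0.8125 = 1.3125, R_n = 34.453 kips/bolt. φR_n = 0.75 × (1×38.555 + 1×34.453) = 54.8 kips.
Tension yield (gross): A_g = 3.25×0.3125 = 1.0156 in². φR_n = 0.90 × 50 × 1.0156 = 45.7 kips.
Tension rupture (net): A_n = (3.25 − 1×0.875)×0.3125 = 0.74219 in² (U = 1.0, A_e = A_n). φR_n = 0.75 × 70 × 0.74219 = 39.0 kips.
Governing: min(55.7, 54.8, 45.7, 39.0) = 39.0 kips → net-section rupture.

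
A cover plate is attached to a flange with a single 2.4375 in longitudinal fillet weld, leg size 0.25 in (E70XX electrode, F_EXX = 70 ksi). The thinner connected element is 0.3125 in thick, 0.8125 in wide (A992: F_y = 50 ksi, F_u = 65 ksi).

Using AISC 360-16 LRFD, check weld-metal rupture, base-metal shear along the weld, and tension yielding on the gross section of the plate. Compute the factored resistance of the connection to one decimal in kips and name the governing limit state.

11.4 kips (gross-section yield governs)

Weld metal: throat = 0.707×0.25 = 0.17675 in, L = 2.4375 in. φR_n = 0.75 × 0.6 × 70 × 0.17675 × 2.4375 = 13.6 kips.
Base metal shear (0.3125 in plate): yield φR_n = 1.0×0.6×50×0.3125×2.4375 = 22.9 kips; rupture φR_n = 0.75×0.6×65×0.3125×2.4375 = 22.3 kips; take 22.3 kips (rupture).
Tension yield (gross): A_g = 0.8125×0.3125 = 0.25391 in². φR_n = 0.90 × 50 × 0.25391 = 11.4 kips.
Governing: min(13.6, 22.3, 11.4) = 11.4 kips → gross-section yield.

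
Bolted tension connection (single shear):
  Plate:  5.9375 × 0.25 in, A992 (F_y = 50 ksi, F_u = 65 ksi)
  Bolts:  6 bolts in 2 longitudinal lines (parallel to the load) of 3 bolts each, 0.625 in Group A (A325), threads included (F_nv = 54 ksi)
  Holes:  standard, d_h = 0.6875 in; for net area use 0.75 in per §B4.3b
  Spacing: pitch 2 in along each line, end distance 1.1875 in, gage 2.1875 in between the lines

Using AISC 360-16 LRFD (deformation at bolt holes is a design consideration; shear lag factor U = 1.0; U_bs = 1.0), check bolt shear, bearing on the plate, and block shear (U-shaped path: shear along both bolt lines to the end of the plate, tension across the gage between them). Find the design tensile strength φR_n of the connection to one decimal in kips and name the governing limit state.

66.0 kips (block shear governs)

Bolt shear: A_b = π(0.625)²/4 = 0.3068 in². φR_n = 0.75 × 54 × 0.3068 × 6 × 1 = 74.6 kips.
Bearing (0.25 in plate, F_u = 65 ksi): end bolts L_c = 1.1875 − 0.6875/2 = 0.84375, R_n = min(1.2×0.84375×0.25×65, 2.4×0.625×0.25×65) = 16.453 kips/bolt; interior L_c = 2 − 0.6875 = 1.3125, R_n = 24.375 kips/bolt. φR_n = 0.75 × (2×16.453 + 4×24.375) = 97.8 kips.
Block shear: shear path 2×[1.1875+2×2] = 2×5.1875 in, A_gv = 2.5938, A_nv = 2×(5.1875 − 2.5×0.75)×0.25 = 1.6563 in²; tension across gage: (2.1875 − 1×0.75)×0.25 = 0.35938 in². R_n = min(0.6×65×1.6563, 0.6×50×2.5938) + 1.0×65×0.35938 = min(64.596, 77.814) + 23.36 = 87.956 kips. φR_n = 0.75 × 87.956 = 66.0 kips.
Governing: min(74.6, 97.8, 66.0) = 66.0 kips → block shear.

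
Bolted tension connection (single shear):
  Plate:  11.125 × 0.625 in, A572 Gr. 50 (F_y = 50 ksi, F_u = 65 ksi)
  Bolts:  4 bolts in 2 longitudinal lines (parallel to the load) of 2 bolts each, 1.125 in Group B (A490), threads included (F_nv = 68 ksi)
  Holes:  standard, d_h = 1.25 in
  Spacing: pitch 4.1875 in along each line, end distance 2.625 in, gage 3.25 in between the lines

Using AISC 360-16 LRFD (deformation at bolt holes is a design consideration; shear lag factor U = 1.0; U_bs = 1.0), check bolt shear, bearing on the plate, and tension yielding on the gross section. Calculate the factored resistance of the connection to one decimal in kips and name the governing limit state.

202.8 kips (bolt shear governs)

Bolt shear: A_b = π(1.125)²/4 = 0.99402 in². φR_n = 0.75 × 68 × 0.99402 × 4 × 1 = 202.8 kips.
Bearing (0.625 in plate, F_u = 65 ksi): end bolts L_c = 2.625 − 1.25/2 = 2, R_n = min(1.2×2×0.625×65, 2.4×1.125×0.625×65) = 97.5 kips/bolt; interior L_c = 4.1875 − 1.25 = 2.9375, R_n = 109.69 kips/bolt. φR_n = 0.75 × (2×97.5 + 2×109.69) = 310.8 kips.
Tension yield (gross): A_g = 11.125×0.625 = 6.9531 in². φR_n = 0.90 × 50 × 6.9531 = 312.9 kips.
Governing: min(202.8, 310.8, 312.9) = 202.8 kips → bolt shear.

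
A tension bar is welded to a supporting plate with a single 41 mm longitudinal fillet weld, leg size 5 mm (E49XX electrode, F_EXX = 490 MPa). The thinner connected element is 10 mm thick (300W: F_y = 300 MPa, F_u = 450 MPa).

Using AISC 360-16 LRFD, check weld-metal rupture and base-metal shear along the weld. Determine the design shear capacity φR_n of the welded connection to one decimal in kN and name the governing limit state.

Weld metal: throat = 0.707×5 = 3.535 mm, L = 41 mm. φR_n = 0.75 × 0.6 × 490 × 3.535 × 41 = 32.0 kN.
Base metal shear (10 mm plate): yield φR_n = 1.0×0.6×300×10×41 = 73.8 kN; rupture φR_n = 0.75×0.6×450×10×41 = 83.0 kN; take 73.8 kN (yield).
Governing: min(32.0, 73.8) = 32.0 kN → weld metal.

32.0 kN (weld metal governs)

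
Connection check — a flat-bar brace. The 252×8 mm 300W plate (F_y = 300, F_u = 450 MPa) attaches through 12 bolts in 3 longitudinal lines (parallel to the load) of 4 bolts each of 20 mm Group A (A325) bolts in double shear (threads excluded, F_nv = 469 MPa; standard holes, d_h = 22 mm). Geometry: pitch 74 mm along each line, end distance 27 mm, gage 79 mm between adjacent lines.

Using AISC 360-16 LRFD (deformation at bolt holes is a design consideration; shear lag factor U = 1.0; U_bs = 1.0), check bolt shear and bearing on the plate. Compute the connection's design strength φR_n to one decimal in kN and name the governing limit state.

1321.9 kN (bearing governs)

Bolt shear: A_b = π(20)²/4 = 314.16 mm². φR_n = 0.75 × 469 × 314.16 × 12 × 2 = 2652.1 kN.
Bearing (8 mm plate, F_u = 450 MPa): end bolts L_c = 27 − 22/2 = 16, R_n = min(1.2×16×8×450, 2.4×20×8×450) = 69.12 kN/bolt; interior L_c = 74 − 22 = 52, R_n = 172.8 kN/bolt. φR_n = 0.75 × (3×69.12 + 9×172.8) = 1321.9 kN.
Governing: min(2652.1, 1321.9) = 1321.9 kN → bearing.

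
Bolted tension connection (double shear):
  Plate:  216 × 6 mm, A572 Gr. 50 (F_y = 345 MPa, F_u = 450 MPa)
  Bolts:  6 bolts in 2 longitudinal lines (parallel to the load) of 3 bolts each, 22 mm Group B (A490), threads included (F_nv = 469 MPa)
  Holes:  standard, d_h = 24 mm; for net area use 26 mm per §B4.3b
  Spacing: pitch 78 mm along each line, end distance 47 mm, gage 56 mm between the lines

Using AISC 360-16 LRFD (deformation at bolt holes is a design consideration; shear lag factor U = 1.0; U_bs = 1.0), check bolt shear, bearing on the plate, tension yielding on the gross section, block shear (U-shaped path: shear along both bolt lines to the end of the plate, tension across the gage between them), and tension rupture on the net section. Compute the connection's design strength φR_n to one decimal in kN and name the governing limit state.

Bolt shear: A_b = π(22)²/4 = 380.13 mm². φR_n = 0.75 × 469 × 380.13 × 6 × 2 = 1604.5 kN.
Bearing (6 mm plate, F_u = 450 MPa): end bolts L_c = 47 − 24/2 = 35, R_n = min(1.2×35×6×450, 2.4×22×6×450) = 113.4 kN/bolt; interior L_c = 78 − 24 = 54, R_n = 142.56 kN/bolt. φR_n = 0.75 × (2×113.4 + 4×142.56) = 597.8 kN.
Tension yield (gross): A_g = 216×6 = 1296 mm². φR_n = 0.90 × 345 × 1296 = 402.4 kN.
Block shear: shear path 2×[47+2×78] = 2×203 mm, A_gv = 2436, A_nv = 2×(203 − 2.5×26)×6 = 1656 mm²; tension across gage: (56 − 1×26)×6 = 180 mm². R_n = min(0.6×450×1656, 0.6×345×2436) + 1.0×450×180 = min(447.12, 504.25) + 81 = 528.12 kN. φR_n = 0.75 × 528.12 = 396.1 kN.
Tension rupture (net): A_n = (216 − 2×26)×6 = 984 mm² (U = 1.0, A_e = A_n). φR_n = 0.75 × 450 × 984 = 332.1 kN.
Governing: min(1604.5, 597.8, 402.4, 396.1, 332.1) = 332.1 kN → net-section rupture.

332.1 kN (net-section rupture governs)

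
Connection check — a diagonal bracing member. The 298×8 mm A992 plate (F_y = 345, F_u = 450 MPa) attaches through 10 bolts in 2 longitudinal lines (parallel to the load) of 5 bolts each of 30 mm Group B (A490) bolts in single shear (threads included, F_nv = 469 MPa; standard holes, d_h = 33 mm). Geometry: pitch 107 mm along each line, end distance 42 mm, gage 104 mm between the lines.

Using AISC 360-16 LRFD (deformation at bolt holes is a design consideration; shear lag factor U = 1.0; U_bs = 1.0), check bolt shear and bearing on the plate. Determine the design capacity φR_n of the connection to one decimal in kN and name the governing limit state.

1720.4 kN (bearing governs)

Bolt shear: A_b = π(30)²/4 = 706.86 mm². φR_n = 0.75 × 469 × 706.86 × 10 × 1 = 2486.4 kN.
Bearing (8 mm plate, F_u = 450 MPa): end bolts L_c = 42 − 33/2 = 25.5, R_n = min(1.2×25.5×8×450, 2.4×30×8×450) = 110.16 kN/bolt; interior L_c = 107 − 33 = 74, R_n = 259.2 kN/bolt. φR_n = 0.75 × (2×110.16 + 8×259.2) = 1720.4 kN.
Governing: min(2486.4, 1720.4) = 1720.4 kN → bearing.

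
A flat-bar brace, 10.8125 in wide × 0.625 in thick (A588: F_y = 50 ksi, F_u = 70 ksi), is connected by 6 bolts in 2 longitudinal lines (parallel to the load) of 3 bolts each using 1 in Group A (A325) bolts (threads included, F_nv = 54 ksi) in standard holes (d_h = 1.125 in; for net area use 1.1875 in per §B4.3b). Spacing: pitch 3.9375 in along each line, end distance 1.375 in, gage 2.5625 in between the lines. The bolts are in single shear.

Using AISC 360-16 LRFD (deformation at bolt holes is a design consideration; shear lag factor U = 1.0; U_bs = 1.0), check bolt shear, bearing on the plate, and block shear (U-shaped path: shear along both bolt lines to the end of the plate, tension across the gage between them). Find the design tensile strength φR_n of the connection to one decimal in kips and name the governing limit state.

190.9 kips (bolt shear governs)

Bolt shear: A_b = π(1)²/4 = 0.7854 in². φR_n = 0.75 × 54 × 0.7854 × 6 × 1 = 190.9 kips.
Bearing (0.625 in plate, F_u = 70 ksi): end bolts L_c = 1.375 − 1.125/2 = 0.8125, R_n = min(1.2×0.8125×0.625×70, 2.4×1×0.625×70) = 42.656 kips/bolt; interior L_c = 3.9375 − 1.125 = 2.8125, R_n = 105 kips/bolt. φR_n = 0.75 × (2×42.656 + 4×105) = 379.0 kips.
Block shear: shear path 2×[1.375+2×3.9375] = 2×9.25 in, A_gv = 11.563, A_nv = 2×(9.25 − 2.5×1.1875)×0.625 = 7.8516 in²; tension across gage: (2.5625 − 1×1.1875)×0.625 = 0.85938 in². R_n = min(0.6×70×7.8516, 0.6×50×11.563) + 1.0×70×0.85938 = min(329.77, 346.89) + 60.157 = 389.93 kips. φR_n = 0.75 × 389.93 = 292.4 kips.
Governing: min(190.9, 379.0, 292.4) = 190.9 kips → bolt shear.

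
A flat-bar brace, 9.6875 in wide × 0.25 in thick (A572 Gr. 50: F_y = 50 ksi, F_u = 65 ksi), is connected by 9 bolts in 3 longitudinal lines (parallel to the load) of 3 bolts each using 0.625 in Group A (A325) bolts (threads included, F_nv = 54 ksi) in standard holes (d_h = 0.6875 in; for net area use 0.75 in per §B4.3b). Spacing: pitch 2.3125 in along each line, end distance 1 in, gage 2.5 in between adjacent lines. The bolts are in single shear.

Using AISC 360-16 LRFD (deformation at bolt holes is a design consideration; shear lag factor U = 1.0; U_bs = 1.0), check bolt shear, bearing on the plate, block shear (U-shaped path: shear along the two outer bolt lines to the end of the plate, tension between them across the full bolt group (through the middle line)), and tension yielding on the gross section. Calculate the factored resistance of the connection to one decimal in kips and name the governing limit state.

97.5 kips (block shear governs)

Bolt shear: A_b = π(0.625)²/4 = 0.3068 in². φR_n = 0.75 × 54 × 0.3068 × 9 × 1 = 111.8 kips.
Bearing (0.25 in plate, F_u = 65 ksi): end bolts L_c = 1 − 0.6875/2 = 0.65625, R_n = min(1.2×0.65625×0.25×65, 2.4×0.625×0.25×65) = 12.797 kips/bolt; interior L_c = 2.3125 − 0.6875 = 1.625, R_n = 24.375 kips/bolt. φR_n = 0.75 × (3×12.797 + 6×24.375) = 138.5 kips.
Block shear: shear path 2×[1+2×2.3125] = 2×5.625 in, A_gv = 2.8125, A_nv = 2×(5.625 − 2.5×0.75)×0.25 = 1.875 in²; tension across gage: (5 − 2×0.75)×0.25 = 0.875 in². R_n = min(0.6×65×1.875, 0.6×50×2.8125) + 1.0×65×0.875 = min(73.125, 84.375) + 56.875 = 130 kips. φR_n = 0.75 × 130 = 97.5 kips.
Tension yield (gross): A_g = 9.6875×0.25 = 2.4219 in². φR_n = 0.90 × 50 × 2.4219 = 109.0 kips.
Governing: min(111.8, 138.5, 97.5, 109.0) = 97.5 kips → block shear.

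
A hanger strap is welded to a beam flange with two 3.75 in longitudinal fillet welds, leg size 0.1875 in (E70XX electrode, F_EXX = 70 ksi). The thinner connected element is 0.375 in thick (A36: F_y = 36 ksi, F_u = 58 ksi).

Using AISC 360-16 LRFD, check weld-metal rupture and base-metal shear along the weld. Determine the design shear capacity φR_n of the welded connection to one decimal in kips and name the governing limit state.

Weld metal: throat = 0.707×0.1875 = 0.13256 in, L = 2×3.75 = 7.5 in. φR_n = 0.75 × 0.6 × 70 × 0.13256 × 7.5 = 31.3 kips.
Base metal shear (0.375 in plate): yield φR_n = 1.0×0.6×36×0.375×7.5 = 60.8 kips; rupture φR_n = 0.75×0.6×58×0.375×7.5 = 73.4 kips; take 60.8 kips (yield).
Governing: min(31.3, 60.8) = 31.3 kips → weld metal.

31.3 kips (weld metal governs)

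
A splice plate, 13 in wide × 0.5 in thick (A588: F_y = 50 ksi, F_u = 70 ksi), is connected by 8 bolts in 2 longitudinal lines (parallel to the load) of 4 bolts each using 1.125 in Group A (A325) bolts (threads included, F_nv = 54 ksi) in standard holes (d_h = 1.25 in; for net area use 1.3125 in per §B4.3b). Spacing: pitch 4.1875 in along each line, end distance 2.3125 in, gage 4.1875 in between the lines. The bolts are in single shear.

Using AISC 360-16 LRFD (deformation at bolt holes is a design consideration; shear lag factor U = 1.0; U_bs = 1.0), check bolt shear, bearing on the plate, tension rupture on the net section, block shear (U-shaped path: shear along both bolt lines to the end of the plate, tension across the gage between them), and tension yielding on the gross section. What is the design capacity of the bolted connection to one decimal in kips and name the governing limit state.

272.3 kips (net-section rupture governs)

Bolt shear: A_b = π(1.125)²/4 = 0.99402 in². φR_n = 0.75 × 54 × 0.99402 × 8 × 1 = 322.1 kips.
Bearing (0.5 in plate, F_u = 70 ksi): end bolts L_c = 2.3125 − 1.25/2 = 1.6875, R_n = min(1.2×1.6875×0.5×70, 2.4×1.125×0.5×70) = 70.875 kips/bolt; interior L_c = 4.1875 − 1.25 = 2.9375, R_n = 94.5 kips/bolt. φR_n = 0.75 × (2×70.875 + 6×94.5) = 531.6 kips.
Tension rupture (net): A_n = (13 − 2×1.3125)×0.5 = 5.1875 in² (U = 1.0, A_e = A_n). φR_n = 0.75 × 70 × 5.1875 = 272.3 kips.
Block shear: shear path 2×[2.3125+3×4.1875] = 2×14.875 in, A_gv = 14.875, A_nv = 2×(14.875 − 3.5×1.3125)×0.5 = 10.281 in²; tension across gage: (4.1875 − 1×1.3125)×0.5 = 1.4375 in². R_n = min(0.6×70×10.281, 0.6×50×14.875) + 1.0×70×1.4375 = min(431.8, 446.25) + 100.63 = 532.43 kips. φR_n = 0.75 × 532.43 = 399.3 kips.
Tension yield (gross): A_g = 13×0.5 = 6.5 in². φR_n = 0.90 × 50 × 6.5 = 292.5 kips.
Governing: min(322.1, 531.6, 272.3, 399.3, 292.5) = 272.3 kips → net-section rupture.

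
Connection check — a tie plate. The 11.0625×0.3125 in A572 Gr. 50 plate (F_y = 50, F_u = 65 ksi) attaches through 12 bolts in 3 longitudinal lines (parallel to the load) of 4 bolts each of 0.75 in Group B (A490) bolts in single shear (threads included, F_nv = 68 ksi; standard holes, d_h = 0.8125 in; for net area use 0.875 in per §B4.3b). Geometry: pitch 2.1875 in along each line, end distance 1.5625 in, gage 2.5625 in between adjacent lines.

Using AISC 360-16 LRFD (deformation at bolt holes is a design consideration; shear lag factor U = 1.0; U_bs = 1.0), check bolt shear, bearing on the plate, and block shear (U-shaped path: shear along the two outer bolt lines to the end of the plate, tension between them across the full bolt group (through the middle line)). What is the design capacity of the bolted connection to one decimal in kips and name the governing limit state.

Bolt shear: A_b = π(0.75)²/4 = 0.44179 in². φR_n = 0.75 × 68 × 0.44179 × 12 × 1 = 270.4 kips.
Bearing (0.3125 in plate, F_u = 65 ksi): end bolts L_c = 1.5625 − 0.8125/2 = 1.15625, R_n = min(1.2×1.15625×0.3125×65, 2.4×0.75×0.3125×65) = 28.184 kips/bolt; interior L_c = 2.1875 − 0.8125 = 1.375, R_n = 33.516 kips/bolt. φR_n = 0.75 × (3×28.184 + 9×33.516) = 289.6 kips.
Block shear: shear path 2×[1.5625+3×2.1875] = 2×8.125 in, A_gv = 5.0781, A_nv = 2×(8.125 − 3.5×0.875)×0.3125 = 3.1641 in²; tension across gage: (5.125 − 2×0.875)×0.3125 = 1.0547 in². R_n = min(0.6×65×3.1641, 0.6×50×5.0781) + 1.0×65×1.0547 = min(123.4, 152.34) + 68.556 = 191.96 kips. φR_n = 0.75 × 191.96 = 144.0 kips.
Governing: min(270.4, 289.6, 144.0) = 144.0 kips → block shear.

144.0 kips (block shear governs)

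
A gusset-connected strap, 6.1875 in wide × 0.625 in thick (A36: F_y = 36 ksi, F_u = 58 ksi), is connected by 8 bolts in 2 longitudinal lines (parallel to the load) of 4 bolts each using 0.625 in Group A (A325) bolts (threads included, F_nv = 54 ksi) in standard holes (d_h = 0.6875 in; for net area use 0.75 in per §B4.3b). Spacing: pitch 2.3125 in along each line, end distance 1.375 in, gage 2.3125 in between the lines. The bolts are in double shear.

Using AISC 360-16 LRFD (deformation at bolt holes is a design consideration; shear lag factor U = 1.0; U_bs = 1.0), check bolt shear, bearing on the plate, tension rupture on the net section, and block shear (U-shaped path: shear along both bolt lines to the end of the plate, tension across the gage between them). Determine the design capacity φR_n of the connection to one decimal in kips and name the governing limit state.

Bolt shear: A_b = π(0.625)²/4 = 0.3068 in². φR_n = 0.75 × 54 × 0.3068 × 8 × 2 = 198.8 kips.
Bearing (0.625 in plate, F_u = 58 ksi): end bolts L_c = 1.375 − 0.6875/2 = 1.03125, R_n = min(1.2×1.03125×0.625×58, 2.4×0.625×0.625×58) = 44.859 kips/bolt; interior L_c = 2.3125 − 0.6875 = 1.625, R_n = 54.375 kips/bolt. φR_n = 0.75 × (2×44.859 + 6×54.375) = 312.0 kips.
Tension rupture (net): A_n = (6.1875 − 2×0.75)×0.625 = 2.9297 in² (U = 1.0, A_e = A_n). φR_n = 0.75 × 58 × 2.9297 = 127.4 kips.
Block shear: shear path 2×[1.375+3×2.3125] = 2×8.3125 in, A_gv = 10.391, A_nv = 2×(8.3125 − 3.5×0.75)×0.625 = 7.1094 in²; tension across gage: (2.3125 − 1×0.75)×0.625 = 0.97656 in². R_n = min(0.6×58×7.1094, 0.6×36×10.391) + 1.0×58×0.97656 = min(247.41, 224.45) + 56.64 = 281.09 kips. φR_n = 0.75 × 281.09 = 210.8 kips.
Governing: min(198.8, 312.0, 127.4, 210.8) = 127.4 kips → net-section rupture.

127.4 kips (net-section rupture governs)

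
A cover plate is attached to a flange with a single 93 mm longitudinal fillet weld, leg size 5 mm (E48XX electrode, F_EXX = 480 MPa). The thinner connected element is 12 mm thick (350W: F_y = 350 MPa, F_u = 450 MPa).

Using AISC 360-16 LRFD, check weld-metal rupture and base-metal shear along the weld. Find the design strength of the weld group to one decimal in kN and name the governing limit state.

71.0 kN (weld metal governs)

Weld metal: throat = 0.707×5 = 3.535 mm, L = 93 mm. φR_n = 0.75 × 0.6 × 480 × 3.535 × 93 = 71.0 kN.
Base metal shear (12 mm plate): yield φR_n = 1.0×0.6×350×12×93 = 234.4 kN; rupture φR_n = 0.75×0.6×450×12×93 = 226.0 kN; take 226.0 kN (rupture).
Governing: min(71.0, 226.0) = 71.0 kN → weld metal.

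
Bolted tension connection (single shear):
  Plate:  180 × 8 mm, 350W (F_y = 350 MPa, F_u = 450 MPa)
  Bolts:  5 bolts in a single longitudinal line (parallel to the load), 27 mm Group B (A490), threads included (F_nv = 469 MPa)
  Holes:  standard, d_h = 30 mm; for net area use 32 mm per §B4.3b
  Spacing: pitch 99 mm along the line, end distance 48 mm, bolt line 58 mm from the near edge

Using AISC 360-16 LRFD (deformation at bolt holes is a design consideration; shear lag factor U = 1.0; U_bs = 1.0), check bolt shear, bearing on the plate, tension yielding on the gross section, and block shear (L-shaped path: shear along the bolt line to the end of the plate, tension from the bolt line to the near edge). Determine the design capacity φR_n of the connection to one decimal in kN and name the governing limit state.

453.6 kN (gross-section yield governs)

Bolt shear: A_b = π(27)²/4 = 572.56 mm². φR_n = 0.75 × 469 × 572.56 × 5 × 1 = 1007.0 kN.
Bearing (8 mm plate, F_u = 450 MPa): end bolts L_c = 48 − 30/2 = 33, R_n = min(1.2×33×8×450, 2.4×27×8×450) = 142.56 kN/bolt; interior L_c = 99 − 30 = 69, R_n = 233.28 kN/bolt. φR_n = 0.75 × (1×142.56 + 4×233.28) = 806.8 kN.
Tension yield (gross): A_g = 180×8 = 1440 mm². φR_n = 0.90 × 350 × 1440 = 453.6 kN.
Block shear: shear path 1×[48+4×99] = 1×444 mm, A_gv = 3552, A_nv = 1×(444 − 4.5×32)×8 = 2400 mm²; tension to near edge: (58 − 0.5×32)×8 = 336 mm². R_n = min(0.6×450×2400, 0.6×350×3552) + 1.0×450×336 = min(648, 745.92) + 151.2 = 799.2 kN. φR_n = 0.75 × 799.2 = 599.4 kN.
Governing: min(1007.0, 806.8, 453.6, 599.4) = 453.6 kN → gross-section yield.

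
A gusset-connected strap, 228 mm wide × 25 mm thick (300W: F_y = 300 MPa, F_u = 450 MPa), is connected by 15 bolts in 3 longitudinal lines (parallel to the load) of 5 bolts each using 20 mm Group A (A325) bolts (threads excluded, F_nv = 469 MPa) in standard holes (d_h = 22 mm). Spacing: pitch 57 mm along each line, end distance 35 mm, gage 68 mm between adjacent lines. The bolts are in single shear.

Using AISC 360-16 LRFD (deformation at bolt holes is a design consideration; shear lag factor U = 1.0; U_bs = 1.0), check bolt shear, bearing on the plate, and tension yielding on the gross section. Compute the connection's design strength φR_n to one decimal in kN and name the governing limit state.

Bolt shear: A_b = π(20)²/4 = 314.16 mm². φR_n = 0.75 × 469 × 314.16 × 15 × 1 = 1657.6 kN.
Bearing (25 mm plate, F_u = 450 MPa): end bolts L_c = 35 − 22/2 = 24, R_n = min(1.2×24×25×450, 2.4×20×25×450) = 324 kN/bolt; interior L_c = 57 − 22 = 35, R_n = 472.5 kN/bolt. φR_n = 0.75 × (3×324 + 12×472.5) = 4981.5 kN.
Tension yield (gross): A_g = 228×25 = 5700 mm². φR_n = 0.90 × 300 × 5700 = 1539.0 kN.
Governing: min(1657.6, 4981.5, 1539.0) = 1539.0 kN → gross-section yield.

1539.0 kN (gross-section yield governs)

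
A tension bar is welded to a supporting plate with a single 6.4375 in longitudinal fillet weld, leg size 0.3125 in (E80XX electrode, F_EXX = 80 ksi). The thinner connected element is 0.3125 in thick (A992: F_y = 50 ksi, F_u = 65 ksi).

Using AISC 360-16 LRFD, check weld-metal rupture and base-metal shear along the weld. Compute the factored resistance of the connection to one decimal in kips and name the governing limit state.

51.2 kips (weld metal governs)

Weld metal: throat = 0.707×0.3125 = 0.22094 in, L = 6.4375 in. φR_n = 0.75 × 0.6 × 80 × 0.22094 × 6.4375 = 51.2 kips.
Base metal shear (0.3125 in plate): yield φR_n = 1.0×0.6×50×0.3125×6.4375 = 60.4 kips; rupture φR_n = 0.75×0.6×65×0.3125×6.4375 = 58.8 kips; take 58.8 kips (rupture).
Governing: min(51.2, 58.8) = 51.2 kips → weld metal.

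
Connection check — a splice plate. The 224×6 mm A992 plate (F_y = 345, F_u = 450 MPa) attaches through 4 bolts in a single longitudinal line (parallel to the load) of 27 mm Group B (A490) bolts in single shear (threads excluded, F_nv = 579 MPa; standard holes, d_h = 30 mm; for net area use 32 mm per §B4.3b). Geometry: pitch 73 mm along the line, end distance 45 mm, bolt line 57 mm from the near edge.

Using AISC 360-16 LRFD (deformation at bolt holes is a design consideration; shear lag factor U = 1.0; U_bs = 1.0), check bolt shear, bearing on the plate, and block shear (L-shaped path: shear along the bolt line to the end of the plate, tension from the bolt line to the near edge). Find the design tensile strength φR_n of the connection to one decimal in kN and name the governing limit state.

267.7 kN (block shear governs)

Bolt shear: A_b = π(27)²/4 = 572.56 mm². φR_n = 0.75 × 579 × 572.56 × 4 × 1 = 994.5 kN.
Bearing (6 mm plate, F_u = 450 MPa): end bolts L_c = 45 − 30/2 = 30, R_n = min(1.2×30×6×450, 2.4×27×6×450) = 97.2 kN/bolt; interior L_c = 73 − 30 = 43, R_n = 139.32 kN/bolt. φR_n = 0.75 × (1×97.2 + 3×139.32) = 386.4 kN.
Block shear: shear path 1×[45+3×73] = 1×264 mm, A_gv = 1584, A_nv = 1×(264 − 3.5×32)×6 = 912 mm²; tension to near edge: (57 − 0.5×32)×6 = 246 mm². R_n = min(0.6×450×912, 0.6×345×1584) + 1.0×450×246 = min(246.24, 327.89) + 110.7 = 356.94 kN. φR_n = 0.75 × 356.94 = 267.7 kN.
Governing: min(994.5, 386.4, 267.7) = 267.7 kN → block shear.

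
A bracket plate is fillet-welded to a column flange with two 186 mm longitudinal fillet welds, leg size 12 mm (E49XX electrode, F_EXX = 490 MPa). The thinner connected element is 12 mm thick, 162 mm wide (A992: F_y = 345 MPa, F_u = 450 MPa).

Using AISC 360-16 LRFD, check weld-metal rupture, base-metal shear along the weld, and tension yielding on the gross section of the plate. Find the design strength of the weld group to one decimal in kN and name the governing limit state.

Weld metal: throat = 0.707×12 = 8.484 mm, L = 2×186 = 372 mm. φR_n = 0.75 × 0.6 × 490 × 8.484 × 372 = 695.9 kN.
Base metal shear (12 mm plate): yield φR_n = 1.0×0.6×345×12×372 = 924.0 kN; rupture φR_n = 0.75×0.6×450×12×372 = 904.0 kN; take 904.0 kN (rupture).
Tension yield (gross): A_g = 162×12 = 1944 mm². φR_n = 0.90 × 345 × 1944 = 603.6 kN.
Governing: min(695.9, 904.0, 603.6) = 603.6 kN → gross-section yield.

603.6 kN (gross-section yield governs)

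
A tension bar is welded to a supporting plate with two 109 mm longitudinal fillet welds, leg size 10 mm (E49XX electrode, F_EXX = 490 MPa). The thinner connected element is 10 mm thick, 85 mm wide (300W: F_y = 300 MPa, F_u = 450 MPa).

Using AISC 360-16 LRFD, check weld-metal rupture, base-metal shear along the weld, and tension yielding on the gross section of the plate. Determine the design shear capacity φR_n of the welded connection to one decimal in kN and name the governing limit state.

Weld metal: throat = 0.707×10 = 7.07 mm, L = 2×109 = 218 mm. φR_n = 0.75 × 0.6 × 490 × 7.07 × 218 = 339.8 kN.
Base metal shear (10 mm plate): yield φR_n = 1.0×0.6×300×10×218 = 392.4 kN; rupture φR_n = 0.75×0.6×450×10×218 = 441.5 kN; take 392.4 kN (yield).
Tension yield (gross): A_g = 85×10 = 850 mm². φR_n = 0.90 × 300 × 850 = 229.5 kN.
Governing: min(339.8, 392.4, 229.5) = 229.5 kN → gross-section yield.

229.5 kN (gross-section yield governs)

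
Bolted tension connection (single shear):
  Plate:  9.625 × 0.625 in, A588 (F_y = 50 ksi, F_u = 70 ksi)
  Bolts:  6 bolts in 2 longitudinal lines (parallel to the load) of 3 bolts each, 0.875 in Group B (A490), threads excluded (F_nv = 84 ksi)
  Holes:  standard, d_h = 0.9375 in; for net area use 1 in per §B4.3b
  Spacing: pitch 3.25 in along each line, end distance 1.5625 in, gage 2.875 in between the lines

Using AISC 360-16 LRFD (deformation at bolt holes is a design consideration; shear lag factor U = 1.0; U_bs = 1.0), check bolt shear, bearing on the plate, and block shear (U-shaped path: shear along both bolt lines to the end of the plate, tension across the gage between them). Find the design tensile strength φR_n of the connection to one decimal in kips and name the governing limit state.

Bolt shear: A_b = π(0.875)²/4 = 0.60132 in². φR_n = 0.75 × 84 × 0.60132 × 6 × 1 = 227.3 kips.
Bearing (0.625 in plate, F_u = 70 ksi): end bolts L_c = 1.5625 − 0.9375/2 = 1.09375, R_n = min(1.2×1.09375×0.625×70, 2.4×0.875×0.625×70) = 57.422 kips/bolt; interior L_c = 3.25 − 0.9375 = 2.3125, R_n = 91.875 kips/bolt. φR_n = 0.75 × (2×57.422 + 4×91.875) = 361.8 kips.
Block shear: shear path 2×[1.5625+2×3.25] = 2×8.0625 in, A_gv = 10.078, A_nv = 2×(8.0625 − 2.5×1)×0.625 = 6.9531 in²; tension across gage: (2.875 − 1×1)×0.625 = 1.1719 in². R_n = min(0.6×70×6.9531, 0.6×50×10.078) + 1.0×70×1.1719 = min(292.03, 302.34) + 82.033 = 374.06 kips. φR_n = 0.75 × 374.06 = 280.5 kips.
Governing: min(227.3, 361.8, 280.5) = 227.3 kips → bolt shear.

227.3 kips (bolt shear governs)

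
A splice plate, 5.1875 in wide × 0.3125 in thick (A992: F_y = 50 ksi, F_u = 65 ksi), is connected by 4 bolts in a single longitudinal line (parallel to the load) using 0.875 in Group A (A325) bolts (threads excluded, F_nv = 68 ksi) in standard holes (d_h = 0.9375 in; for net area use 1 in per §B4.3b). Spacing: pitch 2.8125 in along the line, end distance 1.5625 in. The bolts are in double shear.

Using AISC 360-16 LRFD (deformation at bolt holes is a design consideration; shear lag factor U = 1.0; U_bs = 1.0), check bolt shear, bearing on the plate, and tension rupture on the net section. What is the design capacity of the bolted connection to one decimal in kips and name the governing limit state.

63.8 kips (net-section rupture governs)

Bolt shear: A_b = π(0.875)²/4 = 0.60132 in². φR_n = 0.75 × 68 × 0.60132 × 4 × 2 = 245.3 kips.
Bearing (0.3125 in plate, F_u = 65 ksi): end bolts L_c = 1.5625 − 0.9375/2 = 1.09375, R_n = min(1.2×1.09375×0.3125×65, 2.4×0.875×0.3125×65) = 26.66 kips/bolt; interior L_c = 2.8125 − 0.9375 = 1.875, R_n = 42.656 kips/bolt. φR_n = 0.75 × (1×26.66 + 3×42.656) = 116.0 kips.
Tension rupture (net): A_n = (5.1875 − 1×1)×0.3125 = 1.3086 in² (U = 1.0, A_e = A_n). φR_n = 0.75 × 65 × 1.3086 = 63.8 kips.
Governing: min(245.3, 116.0, 63.8) = 63.8 kips → net-section rupture.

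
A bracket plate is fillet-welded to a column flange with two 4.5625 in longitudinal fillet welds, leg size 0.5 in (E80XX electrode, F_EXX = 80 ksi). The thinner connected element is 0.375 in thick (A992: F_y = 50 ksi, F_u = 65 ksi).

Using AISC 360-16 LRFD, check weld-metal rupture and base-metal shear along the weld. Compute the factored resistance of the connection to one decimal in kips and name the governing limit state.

Weld metal: throat = 0.707×0.5 = 0.3535 in, L = 2×4.5625 = 9.125 in. φR_n = 0.75 × 0.6 × 80 × 0.3535 × 9.125 = 116.1 kips.
Base metal shear (0.375 in plate): yield φR_n = 1.0×0.6×50×0.375×9.125 = 102.7 kips; rupture φR_n = 0.75×0.6×65×0.375×9.125 = 100.1 kips; take 100.1 kips (rupture).
Governing: min(116.1, 100.1) = 100.1 kips → base-metal shear.

100.1 kips (base-metal shear governs)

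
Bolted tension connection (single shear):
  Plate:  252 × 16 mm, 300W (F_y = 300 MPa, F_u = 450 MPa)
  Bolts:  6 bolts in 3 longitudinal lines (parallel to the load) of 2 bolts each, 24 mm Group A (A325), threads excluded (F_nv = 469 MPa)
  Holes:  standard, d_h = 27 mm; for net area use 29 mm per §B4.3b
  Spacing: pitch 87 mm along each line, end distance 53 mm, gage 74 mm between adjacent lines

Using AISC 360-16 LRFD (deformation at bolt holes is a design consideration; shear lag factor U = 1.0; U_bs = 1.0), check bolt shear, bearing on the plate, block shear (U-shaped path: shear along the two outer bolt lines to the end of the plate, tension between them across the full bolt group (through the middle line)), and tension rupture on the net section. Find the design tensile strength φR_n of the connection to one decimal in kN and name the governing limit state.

891.0 kN (net-section rupture governs)

Bolt shear: A_b = π(24)²/4 = 452.39 mm². φR_n = 0.75 × 469 × 452.39 × 6 × 1 = 954.8 kN.
Bearing (16 mm plate, F_u = 450 MPa): end bolts L_c = 53 − 27/2 = 39.5, R_n = min(1.2×39.5×16×450, 2.4×24×16×450) = 341.28 kN/bolt; interior L_c = 87 − 27 = 60, R_n = 414.72 kN/bolt. φR_n = 0.75 × (3×341.28 + 3×414.72) = 1701.0 kN.
Block shear: shear path 2×[53+1×87] = 2×140 mm, A_gv = 4480, A_nv = 2×(140 − 1.5×29)×16 = 3088 mm²; tension across gage: (148 − 2×29)×16 = 1440 mm². R_n = min(0.6×450×3088, 0.6×300×4480) + 1.0×450×1440 = min(833.76, 806.4) + 648 = 1454.4 kN. φR_n = 0.75 × 1454.4 = 1090.8 kN.
Tension rupture (net): A_n = (252 − 3×29)×16 = 2640 mm² (U = 1.0, A_e = A_n). φR_n = 0.75 × 450 × 2640 = 891.0 kN.
Governing: min(954.8, 1701.0, 1090.8, 891.0) = 891.0 kN → net-section rupture.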